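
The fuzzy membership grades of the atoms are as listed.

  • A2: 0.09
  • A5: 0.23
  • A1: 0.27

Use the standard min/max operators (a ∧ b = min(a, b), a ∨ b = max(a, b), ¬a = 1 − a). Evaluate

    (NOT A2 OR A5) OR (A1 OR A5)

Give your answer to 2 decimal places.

0.91

NOT A2 = 1 − 0.09 = 0.91
NOT A2 OR A5 = max(a, b) on (0.91, 0.23) = 0.91
A1 OR A5 = max(a, b) on (0.27, 0.23) = 0.27
(NOT A2 OR A5) OR (A1 OR A5) = max(a, b) on (0.91, 0.27) = 0.91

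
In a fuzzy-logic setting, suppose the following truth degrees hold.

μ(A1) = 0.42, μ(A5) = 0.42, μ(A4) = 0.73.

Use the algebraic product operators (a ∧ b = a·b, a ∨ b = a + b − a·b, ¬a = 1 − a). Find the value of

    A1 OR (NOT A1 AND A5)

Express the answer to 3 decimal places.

NOT A1 = 1 − 0.4200 = 0.5800
NOT A1 AND A5 = a·b on (0.5800, 0.4200) = 0.2436
A1 OR (NOT A1 AND A5) = a + b − a·b on (0.4200, 0.2436) = 0.5613

0.561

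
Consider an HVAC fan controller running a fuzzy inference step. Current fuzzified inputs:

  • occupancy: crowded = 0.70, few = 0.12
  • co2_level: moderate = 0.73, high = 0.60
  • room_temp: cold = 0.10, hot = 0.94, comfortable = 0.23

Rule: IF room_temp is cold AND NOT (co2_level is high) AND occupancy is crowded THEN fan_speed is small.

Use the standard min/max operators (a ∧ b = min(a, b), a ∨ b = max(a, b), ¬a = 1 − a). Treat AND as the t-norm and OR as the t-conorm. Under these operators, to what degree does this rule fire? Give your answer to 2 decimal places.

firing strength: cold=0.10, ¬high=1−0.60=0.40, crowded=0.70; AND[min(a, b)] → w = 0.10

0.10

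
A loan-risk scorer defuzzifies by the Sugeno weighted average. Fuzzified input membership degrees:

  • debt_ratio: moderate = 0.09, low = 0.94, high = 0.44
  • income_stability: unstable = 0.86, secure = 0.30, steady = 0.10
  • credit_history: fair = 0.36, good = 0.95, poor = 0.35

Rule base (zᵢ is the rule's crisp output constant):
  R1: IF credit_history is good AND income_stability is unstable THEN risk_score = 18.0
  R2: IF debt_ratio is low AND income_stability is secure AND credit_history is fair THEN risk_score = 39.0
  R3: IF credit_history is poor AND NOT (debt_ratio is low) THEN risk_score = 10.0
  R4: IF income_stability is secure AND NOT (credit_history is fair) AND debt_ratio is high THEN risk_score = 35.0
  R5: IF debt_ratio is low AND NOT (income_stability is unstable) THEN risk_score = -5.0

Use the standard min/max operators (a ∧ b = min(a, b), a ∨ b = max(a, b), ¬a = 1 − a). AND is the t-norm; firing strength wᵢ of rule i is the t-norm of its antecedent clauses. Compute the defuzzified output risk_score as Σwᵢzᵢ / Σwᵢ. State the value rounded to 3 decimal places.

22.639

R1 (z=18.0): good=0.95, unstable=0.86; AND[min(a, b)] → w = 0.86
R2 (z=39.0): low=0.94, secure=0.30, fair=0.36; AND[min(a, b)] → w = 0.30
R3 (z=10.0): poor=0.35, ¬low=1−0.94=0.06; AND[min(a, b)] → w = 0.06
R4 (z=35.0): secure=0.30, ¬fair=1−0.36=0.64, high=0.44; AND[min(a, b)] → w = 0.30
R5 (z=-5.0): low=0.94, ¬unstable=1−0.86=0.14; AND[min(a, b)] → w = 0.14
Weighted average = (0.86·18.0 + 0.30·39.0 + 0.06·10.0 + 0.30·35.0 + 0.14·-5.0) / (0.86 + 0.30 + 0.06 + 0.30 + 0.14)
  = 37.5800 / 1.6600 = 22.639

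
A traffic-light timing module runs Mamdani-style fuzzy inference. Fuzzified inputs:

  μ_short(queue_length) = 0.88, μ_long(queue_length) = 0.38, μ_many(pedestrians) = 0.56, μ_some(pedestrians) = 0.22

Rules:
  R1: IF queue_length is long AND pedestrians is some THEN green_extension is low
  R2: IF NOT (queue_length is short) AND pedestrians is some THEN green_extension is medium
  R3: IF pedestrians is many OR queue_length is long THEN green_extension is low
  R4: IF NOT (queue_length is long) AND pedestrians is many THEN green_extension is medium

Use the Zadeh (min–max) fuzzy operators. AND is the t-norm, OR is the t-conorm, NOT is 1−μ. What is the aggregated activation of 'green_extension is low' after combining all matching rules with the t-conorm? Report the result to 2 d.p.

0.56

R1: long=0.38, some=0.22; AND[min(a, b)] → w = 0.22
R2: ¬short=1−0.88=0.12, some=0.22; AND[min(a, b)] → w = 0.12
R3: many=0.56, long=0.38; OR[max(a, b)] → w = 0.56
R4: ¬long=1−0.38=0.62, many=0.56; AND[min(a, b)] → w = 0.56
Rules with consequent 'low': {R1, R3} → strengths 0.22, 0.56
Aggregate via t-conorm [max(a, b)]: 0.56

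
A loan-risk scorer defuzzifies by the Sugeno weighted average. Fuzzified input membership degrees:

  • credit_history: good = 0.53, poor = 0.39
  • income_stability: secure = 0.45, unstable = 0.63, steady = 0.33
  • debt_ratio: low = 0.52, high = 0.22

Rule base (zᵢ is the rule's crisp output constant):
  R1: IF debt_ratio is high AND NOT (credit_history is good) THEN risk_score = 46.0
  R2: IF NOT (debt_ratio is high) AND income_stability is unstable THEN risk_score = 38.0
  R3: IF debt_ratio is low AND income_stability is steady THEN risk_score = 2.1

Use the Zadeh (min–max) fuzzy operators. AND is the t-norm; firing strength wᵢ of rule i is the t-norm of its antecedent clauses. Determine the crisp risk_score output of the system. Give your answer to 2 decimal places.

R1 (z=46.0): high=0.22, ¬good=1−0.53=0.47; AND[min(a, b)] → w = 0.22
R2 (z=38.0): ¬high=1−0.22=0.78, unstable=0.63; AND[min(a, b)] → w = 0.63
R3 (z=2.1): low=0.52, steady=0.33; AND[min(a, b)] → w = 0.33
Weighted average = (0.22·46.0 + 0.63·38.0 + 0.33·2.1) / (0.22 + 0.63 + 0.33)
  = 34.7530 / 1.1800 = 29.45

29.45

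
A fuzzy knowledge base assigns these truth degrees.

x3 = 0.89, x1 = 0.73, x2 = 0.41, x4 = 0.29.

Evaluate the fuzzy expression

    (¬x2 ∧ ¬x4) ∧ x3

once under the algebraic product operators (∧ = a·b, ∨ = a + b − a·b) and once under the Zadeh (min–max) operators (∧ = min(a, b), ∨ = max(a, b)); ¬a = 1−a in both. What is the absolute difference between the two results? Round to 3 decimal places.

0.217

Under algebraic product:
  ¬x2 = 1 − 0.4100 = 0.5900
  ¬x4 = 1 − 0.2900 = 0.7100
  ¬x2 ∧ ¬x4 = a·b on (0.5900, 0.7100) = 0.4189
  (¬x2 ∧ ¬x4) ∧ x3 = a·b on (0.4189, 0.8900) = 0.3728
  → value = 0.3728
Under Zadeh (min–max):
  ¬x2 = 1 − 0.41 = 0.59
  ¬x4 = 1 − 0.29 = 0.71
  ¬x2 ∧ ¬x4 = min(a, b) on (0.59, 0.71) = 0.59
  (¬x2 ∧ ¬x4) ∧ x3 = min(a, b) on (0.59, 0.89) = 0.59
  → value = 0.5900
|0.3728 − 0.5900| = 0.217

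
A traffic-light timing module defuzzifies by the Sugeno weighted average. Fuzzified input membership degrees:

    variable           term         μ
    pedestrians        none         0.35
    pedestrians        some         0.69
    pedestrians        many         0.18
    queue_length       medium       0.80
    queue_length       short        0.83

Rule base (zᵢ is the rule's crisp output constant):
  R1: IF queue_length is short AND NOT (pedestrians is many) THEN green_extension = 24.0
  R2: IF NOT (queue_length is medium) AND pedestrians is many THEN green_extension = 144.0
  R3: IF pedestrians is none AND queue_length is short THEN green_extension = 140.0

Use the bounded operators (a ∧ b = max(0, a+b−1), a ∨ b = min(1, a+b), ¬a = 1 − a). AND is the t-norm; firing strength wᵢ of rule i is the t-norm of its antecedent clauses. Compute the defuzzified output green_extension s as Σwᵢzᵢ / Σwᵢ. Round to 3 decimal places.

R1 (z=24.0): short=0.83, ¬many=1−0.18=0.82; AND[max(0, a+b−1)] → w = 0.65
R2 (z=144.0): ¬medium=1−0.80=0.20, many=0.18; AND[max(0, a+b−1)] → w = 0.00
R3 (z=140.0): none=0.35, short=0.83; AND[max(0, a+b−1)] → w = 0.18
Weighted average = (0.65·24.0 + 0.00·144.0 + 0.18·140.0) / (0.65 + 0.00 + 0.18)
  = 40.8000 / 0.8300 = 49.157

49.157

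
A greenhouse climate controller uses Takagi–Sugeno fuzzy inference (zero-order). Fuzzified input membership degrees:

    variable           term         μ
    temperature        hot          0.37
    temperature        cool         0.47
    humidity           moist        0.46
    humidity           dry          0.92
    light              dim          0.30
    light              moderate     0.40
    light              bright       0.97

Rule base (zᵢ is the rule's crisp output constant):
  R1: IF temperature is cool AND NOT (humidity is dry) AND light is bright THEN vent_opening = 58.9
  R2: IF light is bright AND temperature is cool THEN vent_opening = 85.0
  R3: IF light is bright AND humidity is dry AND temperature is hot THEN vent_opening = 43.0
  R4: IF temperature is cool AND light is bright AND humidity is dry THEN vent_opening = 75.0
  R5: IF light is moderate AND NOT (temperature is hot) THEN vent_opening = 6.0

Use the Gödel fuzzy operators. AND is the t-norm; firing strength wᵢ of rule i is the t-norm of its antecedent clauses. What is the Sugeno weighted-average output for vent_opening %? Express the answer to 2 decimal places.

R1 (z=58.9): cool=0.47, ¬dry=1−0.92=0.08, bright=0.97; AND[min(a, b)] → w = 0.08
R2 (z=85.0): bright=0.97, cool=0.47; AND[min(a, b)] → w = 0.47
R3 (z=43.0): bright=0.97, dry=0.92, hot=0.37; AND[min(a, b)] → w = 0.37
R4 (z=75.0): cool=0.47, bright=0.97, dry=0.92; AND[min(a, b)] → w = 0.47
R5 (z=6.0): moderate=0.40, ¬hot=1−0.37=0.63; AND[min(a, b)] → w = 0.40
Weighted average = (0.08·58.9 + 0.47·85.0 + 0.37·43.0 + 0.47·75.0 + 0.40·6.0) / (0.08 + 0.47 + 0.37 + 0.47 + 0.40)
  = 98.2220 / 1.7900 = 54.87

54.87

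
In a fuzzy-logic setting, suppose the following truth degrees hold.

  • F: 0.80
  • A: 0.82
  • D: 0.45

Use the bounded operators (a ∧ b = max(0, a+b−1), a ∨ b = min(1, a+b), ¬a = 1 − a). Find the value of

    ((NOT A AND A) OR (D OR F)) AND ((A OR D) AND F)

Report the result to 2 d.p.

0.80

NOT A = 1 − 0.82 = 0.18
NOT A AND A = max(0, a+b−1) on (0.18, 0.82) = 0.00
D OR F = min(1, a+b) on (0.45, 0.80) = 1.00
(NOT A AND A) OR (D OR F) = min(1, a+b) on (0.00, 1.00) = 1.00
A OR D = min(1, a+b) on (0.82, 0.45) = 1.00
(A OR D) AND F = max(0, a+b−1) on (1.00, 0.80) = 0.80
((NOT A AND A) OR (D OR F)) AND ((A OR D) AND F) = max(0, a+b−1) on (1.00, 0.80) = 0.80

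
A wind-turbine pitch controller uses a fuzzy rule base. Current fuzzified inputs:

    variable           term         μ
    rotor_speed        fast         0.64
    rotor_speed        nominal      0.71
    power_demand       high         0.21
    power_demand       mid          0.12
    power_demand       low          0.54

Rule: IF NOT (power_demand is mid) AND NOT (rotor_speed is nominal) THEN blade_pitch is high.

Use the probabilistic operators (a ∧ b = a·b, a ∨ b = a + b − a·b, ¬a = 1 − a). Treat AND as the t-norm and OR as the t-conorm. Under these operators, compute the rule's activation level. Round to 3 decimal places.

firing strength: ¬mid=1−0.12=0.88, ¬nominal=1−0.71=0.29; AND[a·b] → w = 0.2552

0.255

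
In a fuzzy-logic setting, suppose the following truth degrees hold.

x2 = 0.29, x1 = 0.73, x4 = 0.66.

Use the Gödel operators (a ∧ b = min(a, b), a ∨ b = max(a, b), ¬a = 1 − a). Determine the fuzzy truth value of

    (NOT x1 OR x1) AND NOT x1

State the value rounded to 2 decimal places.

0.27

NOT x1 = 1 − 0.73 = 0.27
NOT x1 OR x1 = max(a, b) on (0.27, 0.73) = 0.73
NOT x1 = 1 − 0.73 = 0.27
(NOT x1 OR x1) AND NOT x1 = min(a, b) on (0.73, 0.27) = 0.27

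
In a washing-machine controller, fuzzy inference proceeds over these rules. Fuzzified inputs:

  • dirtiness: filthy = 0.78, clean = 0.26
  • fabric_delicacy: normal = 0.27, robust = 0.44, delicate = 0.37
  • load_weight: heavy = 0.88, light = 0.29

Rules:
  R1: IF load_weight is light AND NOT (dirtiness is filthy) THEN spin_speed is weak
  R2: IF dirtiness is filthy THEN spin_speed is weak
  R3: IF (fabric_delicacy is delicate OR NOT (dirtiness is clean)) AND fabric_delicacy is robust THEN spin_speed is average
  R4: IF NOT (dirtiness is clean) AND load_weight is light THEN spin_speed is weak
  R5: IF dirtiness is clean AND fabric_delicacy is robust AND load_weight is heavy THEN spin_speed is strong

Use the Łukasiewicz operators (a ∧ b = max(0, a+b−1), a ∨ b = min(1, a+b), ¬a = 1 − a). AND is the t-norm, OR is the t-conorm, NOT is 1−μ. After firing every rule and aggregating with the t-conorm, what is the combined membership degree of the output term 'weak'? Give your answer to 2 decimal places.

0.81

R1: light=0.29, ¬filthy=1−0.78=0.22; AND[max(0, a+b−1)] → w = 0.00
R2: filthy=0.78 → w = 0.78
R3: (delicate=0.37 OR ¬clean=1−0.26=0.74) = 1.00; AND[max(0, a+b−1)] with robust=0.44 → w = 0.44
R4: ¬clean=1−0.26=0.74, light=0.29; AND[max(0, a+b−1)] → w = 0.03
R5: clean=0.26, robust=0.44, heavy=0.88; AND[max(0, a+b−1)] → w = 0.00
Rules with consequent 'weak': {R1, R2, R4} → strengths 0.00, 0.78, 0.03
Aggregate via t-conorm [min(1, a+b)]: 0.81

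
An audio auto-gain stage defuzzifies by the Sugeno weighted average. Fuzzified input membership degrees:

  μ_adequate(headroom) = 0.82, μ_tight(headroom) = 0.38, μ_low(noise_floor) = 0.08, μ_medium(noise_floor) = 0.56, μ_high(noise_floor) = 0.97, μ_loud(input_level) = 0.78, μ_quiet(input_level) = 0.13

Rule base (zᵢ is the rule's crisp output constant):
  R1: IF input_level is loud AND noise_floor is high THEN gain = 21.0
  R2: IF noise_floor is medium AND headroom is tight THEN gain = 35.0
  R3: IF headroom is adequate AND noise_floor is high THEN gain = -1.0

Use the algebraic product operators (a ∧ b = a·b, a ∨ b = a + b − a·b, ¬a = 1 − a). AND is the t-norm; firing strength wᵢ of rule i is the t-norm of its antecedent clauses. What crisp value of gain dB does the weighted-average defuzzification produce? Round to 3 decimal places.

12.773

R1 (z=21.0): loud=0.78, high=0.97; AND[a·b] → w = 0.7566
R2 (z=35.0): medium=0.56, tight=0.38; AND[a·b] → w = 0.2128
R3 (z=-1.0): adequate=0.82, high=0.97; AND[a·b] → w = 0.7954
Weighted average = (0.7566·21.0 + 0.2128·35.0 + 0.7954·-1.0) / (0.7566 + 0.2128 + 0.7954)
  = 22.5412 / 1.7648 = 12.773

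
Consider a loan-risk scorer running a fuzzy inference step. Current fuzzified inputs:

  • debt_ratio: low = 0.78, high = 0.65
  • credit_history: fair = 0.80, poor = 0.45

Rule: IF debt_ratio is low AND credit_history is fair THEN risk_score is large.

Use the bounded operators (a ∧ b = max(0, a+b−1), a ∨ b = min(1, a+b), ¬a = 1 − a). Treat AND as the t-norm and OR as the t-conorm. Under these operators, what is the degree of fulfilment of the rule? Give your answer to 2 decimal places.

0.58

firing strength: low=0.78, fair=0.80; AND[max(0, a+b−1)] → w = 0.58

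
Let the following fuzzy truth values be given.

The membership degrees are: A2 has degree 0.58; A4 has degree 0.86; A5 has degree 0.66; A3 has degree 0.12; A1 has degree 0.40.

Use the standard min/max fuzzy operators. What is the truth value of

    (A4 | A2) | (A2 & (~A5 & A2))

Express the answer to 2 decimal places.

A4 | A2 = max(a, b) on (0.86, 0.58) = 0.86
~A5 = 1 − 0.66 = 0.34
~A5 & A2 = min(a, b) on (0.34, 0.58) = 0.34
A2 & (~A5 & A2) = min(a, b) on (0.58, 0.34) = 0.34
(A4 | A2) | (A2 & (~A5 & A2)) = max(a, b) on (0.86, 0.34) = 0.86

0.86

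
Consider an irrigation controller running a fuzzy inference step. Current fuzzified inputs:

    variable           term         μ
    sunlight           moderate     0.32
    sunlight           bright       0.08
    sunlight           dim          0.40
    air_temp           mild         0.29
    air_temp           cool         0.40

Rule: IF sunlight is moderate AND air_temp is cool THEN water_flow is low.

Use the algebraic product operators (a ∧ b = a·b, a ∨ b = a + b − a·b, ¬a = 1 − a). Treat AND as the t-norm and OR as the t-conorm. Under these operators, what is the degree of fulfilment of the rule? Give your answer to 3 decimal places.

0.128

firing strength: moderate=0.32, cool=0.40; AND[a·b] → w = 0.1280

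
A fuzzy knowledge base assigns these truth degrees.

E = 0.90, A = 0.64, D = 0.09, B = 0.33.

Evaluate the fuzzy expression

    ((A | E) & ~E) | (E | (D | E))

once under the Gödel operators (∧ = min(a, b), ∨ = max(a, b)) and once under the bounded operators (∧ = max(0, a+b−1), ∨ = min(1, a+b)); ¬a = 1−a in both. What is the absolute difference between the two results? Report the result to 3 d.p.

Under Gödel:
  A | E = max(a, b) on (0.64, 0.90) = 0.90
  ~E = 1 − 0.90 = 0.10
  (A | E) & ~E = min(a, b) on (0.90, 0.10) = 0.10
  D | E = max(a, b) on (0.09, 0.90) = 0.90
  E | (D | E) = max(a, b) on (0.90, 0.90) = 0.90
  ((A | E) & ~E) | (E | (D | E)) = max(a, b) on (0.10, 0.90) = 0.90
  → value = 0.9000
Under bounded:
  A | E = min(1, a+b) on (0.64, 0.90) = 1.00
  ~E = 1 − 0.90 = 0.10
  (A | E) & ~E = max(0, a+b−1) on (1.00, 0.10) = 0.10
  D | E = min(1, a+b) on (0.09, 0.90) = 0.99
  E | (D | E) = min(1, a+b) on (0.90, 0.99) = 1.00
  ((A | E) & ~E) | (E | (D | E)) = min(1, a+b) on (0.10, 1.00) = 1.00
  → value = 1.0000
|0.9000 − 1.0000| = 0.100

0.100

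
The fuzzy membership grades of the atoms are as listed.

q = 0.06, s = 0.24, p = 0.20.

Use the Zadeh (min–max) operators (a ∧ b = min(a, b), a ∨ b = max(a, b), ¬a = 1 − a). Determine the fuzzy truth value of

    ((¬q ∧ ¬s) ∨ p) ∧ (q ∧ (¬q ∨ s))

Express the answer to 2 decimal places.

0.06

¬q = 1 − 0.06 = 0.94
¬s = 1 − 0.24 = 0.76
¬q ∧ ¬s = min(a, b) on (0.94, 0.76) = 0.76
(¬q ∧ ¬s) ∨ p = max(a, b) on (0.76, 0.20) = 0.76
¬q = 1 − 0.06 = 0.94
¬q ∨ s = max(a, b) on (0.94, 0.24) = 0.94
q ∧ (¬q ∨ s) = min(a, b) on (0.06, 0.94) = 0.06
((¬q ∧ ¬s) ∨ p) ∧ (q ∧ (¬q ∨ s)) = min(a, b) on (0.76, 0.06) = 0.06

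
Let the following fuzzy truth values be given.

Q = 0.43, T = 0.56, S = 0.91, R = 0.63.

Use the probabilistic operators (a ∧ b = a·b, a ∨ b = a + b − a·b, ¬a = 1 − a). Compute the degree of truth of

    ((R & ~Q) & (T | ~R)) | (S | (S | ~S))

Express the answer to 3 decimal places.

~Q = 1 − 0.4300 = 0.5700
R & ~Q = a·b on (0.6300, 0.5700) = 0.3591
~R = 1 − 0.6300 = 0.3700
T | ~R = a + b − a·b on (0.5600, 0.3700) = 0.7228
(R & ~Q) & (T | ~R) = a·b on (0.3591, 0.7228) = 0.2596
~S = 1 − 0.9100 = 0.0900
S | ~S = a + b − a·b on (0.9100, 0.0900) = 0.9181
S | (S | ~S) = a + b − a·b on (0.9100, 0.9181) = 0.9926
((R & ~Q) & (T | ~R)) | (S | (S | ~S)) = a + b − a·b on (0.2596, 0.9926) = 0.9945

0.995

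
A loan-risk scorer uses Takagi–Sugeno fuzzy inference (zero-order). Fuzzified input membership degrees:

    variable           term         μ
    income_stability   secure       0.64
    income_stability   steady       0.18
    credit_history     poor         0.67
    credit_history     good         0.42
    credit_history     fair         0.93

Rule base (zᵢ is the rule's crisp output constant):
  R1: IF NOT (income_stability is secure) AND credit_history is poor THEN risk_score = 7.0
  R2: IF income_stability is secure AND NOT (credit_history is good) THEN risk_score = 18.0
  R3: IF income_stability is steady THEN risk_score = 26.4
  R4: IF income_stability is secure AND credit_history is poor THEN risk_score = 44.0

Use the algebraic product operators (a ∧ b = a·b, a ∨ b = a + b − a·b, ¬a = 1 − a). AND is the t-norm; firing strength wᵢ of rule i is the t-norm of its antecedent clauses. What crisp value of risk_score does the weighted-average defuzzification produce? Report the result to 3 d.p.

26.195

R1 (z=7.0): ¬secure=1−0.64=0.36, poor=0.67; AND[a·b] → w = 0.2412
R2 (z=18.0): secure=0.64, ¬good=1−0.42=0.58; AND[a·b] → w = 0.3712
R3 (z=26.4): steady=0.18 → w = 0.1800
R4 (z=44.0): secure=0.64, poor=0.67; AND[a·b] → w = 0.4288
Weighted average = (0.2412·7.0 + 0.3712·18.0 + 0.1800·26.4 + 0.4288·44.0) / (0.2412 + 0.3712 + 0.1800 + 0.4288)
  = 31.9892 / 1.2212 = 26.195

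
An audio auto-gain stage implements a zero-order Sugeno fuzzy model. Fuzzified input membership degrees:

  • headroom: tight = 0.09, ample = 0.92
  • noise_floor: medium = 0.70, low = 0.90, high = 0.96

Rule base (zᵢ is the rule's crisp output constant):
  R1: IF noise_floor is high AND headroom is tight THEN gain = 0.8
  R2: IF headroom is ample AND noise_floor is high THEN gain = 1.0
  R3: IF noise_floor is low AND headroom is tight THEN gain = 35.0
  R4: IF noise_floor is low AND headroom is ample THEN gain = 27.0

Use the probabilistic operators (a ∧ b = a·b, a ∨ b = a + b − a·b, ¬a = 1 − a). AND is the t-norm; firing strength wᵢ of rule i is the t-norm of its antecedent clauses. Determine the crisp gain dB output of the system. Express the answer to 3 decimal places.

R1 (z=0.8): high=0.96, tight=0.09; AND[a·b] → w = 0.0864
R2 (z=1.0): ample=0.92, high=0.96; AND[a·b] → w = 0.8832
R3 (z=35.0): low=0.90, tight=0.09; AND[a·b] → w = 0.0810
R4 (z=27.0): low=0.90, ample=0.92; AND[a·b] → w = 0.8280
Weighted average = (0.0864·0.8 + 0.8832·1.0 + 0.0810·35.0 + 0.8280·27.0) / (0.0864 + 0.8832 + 0.0810 + 0.8280)
  = 26.1433 / 1.8786 = 13.916

13.916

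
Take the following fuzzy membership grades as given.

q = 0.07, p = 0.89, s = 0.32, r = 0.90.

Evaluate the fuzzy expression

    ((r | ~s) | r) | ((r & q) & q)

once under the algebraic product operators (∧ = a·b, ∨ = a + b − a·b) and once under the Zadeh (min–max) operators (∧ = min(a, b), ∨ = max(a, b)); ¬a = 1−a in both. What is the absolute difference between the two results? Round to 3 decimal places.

0.097

Under algebraic product:
  ~s = 1 − 0.3200 = 0.6800
  r | ~s = a + b − a·b on (0.9000, 0.6800) = 0.9680
  (r | ~s) | r = a + b − a·b on (0.9680, 0.9000) = 0.9968
  r & q = a·b on (0.9000, 0.0700) = 0.0630
  (r & q) & q = a·b on (0.0630, 0.0700) = 0.0044
  ((r | ~s) | r) | ((r & q) & q) = a + b − a·b on (0.9968, 0.0044) = 0.9968
  → value = 0.9968
Under Zadeh (min–max):
  ~s = 1 − 0.32 = 0.68
  r | ~s = max(a, b) on (0.90, 0.68) = 0.90
  (r | ~s) | r = max(a, b) on (0.90, 0.90) = 0.90
  r & q = min(a, b) on (0.90, 0.07) = 0.07
  (r & q) & q = min(a, b) on (0.07, 0.07) = 0.07
  ((r | ~s) | r) | ((r & q) & q) = max(a, b) on (0.90, 0.07) = 0.90
  → value = 0.9000
|0.9968 − 0.9000| = 0.097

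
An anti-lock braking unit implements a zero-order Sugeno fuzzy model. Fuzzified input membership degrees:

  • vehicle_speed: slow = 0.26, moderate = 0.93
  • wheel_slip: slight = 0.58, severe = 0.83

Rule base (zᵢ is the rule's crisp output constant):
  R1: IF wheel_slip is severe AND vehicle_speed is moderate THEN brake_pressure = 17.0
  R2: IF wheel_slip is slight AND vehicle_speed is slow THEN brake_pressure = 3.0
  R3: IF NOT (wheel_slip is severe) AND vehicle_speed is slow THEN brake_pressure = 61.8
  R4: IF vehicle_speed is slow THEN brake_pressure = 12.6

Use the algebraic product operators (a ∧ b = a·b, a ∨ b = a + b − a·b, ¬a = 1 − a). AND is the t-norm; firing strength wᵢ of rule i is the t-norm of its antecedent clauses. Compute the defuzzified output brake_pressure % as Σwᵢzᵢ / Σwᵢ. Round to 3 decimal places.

15.961

R1 (z=17.0): severe=0.83, moderate=0.93; AND[a·b] → w = 0.7719
R2 (z=3.0): slight=0.58, slow=0.26; AND[a·b] → w = 0.1508
R3 (z=61.8): ¬severe=1−0.83=0.17, slow=0.26; AND[a·b] → w = 0.0442
R4 (z=12.6): slow=0.26 → w = 0.2600
Weighted average = (0.7719·17.0 + 0.1508·3.0 + 0.0442·61.8 + 0.2600·12.6) / (0.7719 + 0.1508 + 0.0442 + 0.2600)
  = 19.5823 / 1.2269 = 15.961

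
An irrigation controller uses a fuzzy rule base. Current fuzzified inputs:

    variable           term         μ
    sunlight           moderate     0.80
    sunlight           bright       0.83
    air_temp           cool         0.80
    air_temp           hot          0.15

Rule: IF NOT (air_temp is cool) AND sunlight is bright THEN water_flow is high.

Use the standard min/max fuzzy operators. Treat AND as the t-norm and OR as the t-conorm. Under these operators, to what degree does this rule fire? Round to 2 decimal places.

firing strength: ¬cool=1−0.80=0.20, bright=0.83; AND[min(a, b)] → w = 0.20

0.20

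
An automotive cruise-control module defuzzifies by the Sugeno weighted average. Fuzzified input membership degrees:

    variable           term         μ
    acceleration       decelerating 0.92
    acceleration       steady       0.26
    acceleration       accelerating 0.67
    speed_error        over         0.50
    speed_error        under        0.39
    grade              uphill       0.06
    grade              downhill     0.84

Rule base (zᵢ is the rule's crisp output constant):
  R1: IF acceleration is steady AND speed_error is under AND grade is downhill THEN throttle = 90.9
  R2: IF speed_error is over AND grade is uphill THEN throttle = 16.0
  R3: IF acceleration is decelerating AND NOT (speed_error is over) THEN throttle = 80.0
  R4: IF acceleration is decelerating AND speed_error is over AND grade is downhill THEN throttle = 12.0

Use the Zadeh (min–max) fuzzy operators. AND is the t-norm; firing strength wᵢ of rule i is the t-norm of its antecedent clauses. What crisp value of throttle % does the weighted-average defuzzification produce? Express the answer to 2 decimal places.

53.48

R1 (z=90.9): steady=0.26, under=0.39, downhill=0.84; AND[min(a, b)] → w = 0.26
R2 (z=16.0): over=0.50, uphill=0.06; AND[min(a, b)] → w = 0.06
R3 (z=80.0): decelerating=0.92, ¬over=1−0.50=0.50; AND[min(a, b)] → w = 0.50
R4 (z=12.0): decelerating=0.92, over=0.50, downhill=0.84; AND[min(a, b)] → w = 0.50
Weighted average = (0.26·90.9 + 0.06·16.0 + 0.50·80.0 + 0.50·12.0) / (0.26 + 0.06 + 0.50 + 0.50)
  = 70.5940 / 1.3200 = 53.48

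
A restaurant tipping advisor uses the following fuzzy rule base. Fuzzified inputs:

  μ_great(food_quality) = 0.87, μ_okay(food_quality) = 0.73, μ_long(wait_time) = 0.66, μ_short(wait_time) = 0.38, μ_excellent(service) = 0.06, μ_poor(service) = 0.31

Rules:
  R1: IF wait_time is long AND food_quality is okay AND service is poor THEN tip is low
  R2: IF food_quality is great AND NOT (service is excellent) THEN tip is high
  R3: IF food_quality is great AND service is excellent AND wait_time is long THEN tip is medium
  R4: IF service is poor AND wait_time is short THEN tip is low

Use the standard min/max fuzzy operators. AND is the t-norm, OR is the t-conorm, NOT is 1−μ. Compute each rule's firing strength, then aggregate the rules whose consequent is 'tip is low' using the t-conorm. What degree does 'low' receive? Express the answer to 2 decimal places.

R1: long=0.66, okay=0.73, poor=0.31; AND[min(a, b)] → w = 0.31
R2: great=0.87, ¬excellent=1−0.06=0.94; AND[min(a, b)] → w = 0.87
R3: great=0.87, excellent=0.06, long=0.66; AND[min(a, b)] → w = 0.06
R4: poor=0.31, short=0.38; AND[min(a, b)] → w = 0.31
Rules with consequent 'low': {R1, R4} → strengths 0.31, 0.31
Aggregate via t-conorm [max(a, b)]: 0.31

0.31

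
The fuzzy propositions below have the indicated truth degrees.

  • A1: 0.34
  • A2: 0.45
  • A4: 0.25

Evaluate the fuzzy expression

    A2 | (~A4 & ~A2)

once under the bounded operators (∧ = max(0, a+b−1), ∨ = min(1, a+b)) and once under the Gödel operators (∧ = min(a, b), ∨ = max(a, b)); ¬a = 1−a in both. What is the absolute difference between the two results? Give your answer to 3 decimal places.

0.200

Under bounded:
  ~A4 = 1 − 0.25 = 0.75
  ~A2 = 1 − 0.45 = 0.55
  ~A4 & ~A2 = max(0, a+b−1) on (0.75, 0.55) = 0.30
  A2 | (~A4 & ~A2) = min(1, a+b) on (0.45, 0.30) = 0.75
  → value = 0.7500
Under Gödel:
  ~A4 = 1 − 0.25 = 0.75
  ~A2 = 1 − 0.45 = 0.55
  ~A4 & ~A2 = min(a, b) on (0.75, 0.55) = 0.55
  A2 | (~A4 & ~A2) = max(a, b) on (0.45, 0.55) = 0.55
  → value = 0.5500
|0.7500 − 0.5500| = 0.200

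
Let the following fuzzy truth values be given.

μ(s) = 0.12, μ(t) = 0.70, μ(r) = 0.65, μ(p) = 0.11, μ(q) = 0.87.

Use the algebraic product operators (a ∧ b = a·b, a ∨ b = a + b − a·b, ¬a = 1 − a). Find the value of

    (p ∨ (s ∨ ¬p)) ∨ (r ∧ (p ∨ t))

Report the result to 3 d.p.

¬p = 1 − 0.1100 = 0.8900
s ∨ ¬p = a + b − a·b on (0.1200, 0.8900) = 0.9032
p ∨ (s ∨ ¬p) = a + b − a·b on (0.1100, 0.9032) = 0.9138
p ∨ t = a + b − a·b on (0.1100, 0.7000) = 0.7330
r ∧ (p ∨ t) = a·b on (0.6500, 0.7330) = 0.4764
(p ∨ (s ∨ ¬p)) ∨ (r ∧ (p ∨ t)) = a + b − a·b on (0.9138, 0.4764) = 0.9549

0.955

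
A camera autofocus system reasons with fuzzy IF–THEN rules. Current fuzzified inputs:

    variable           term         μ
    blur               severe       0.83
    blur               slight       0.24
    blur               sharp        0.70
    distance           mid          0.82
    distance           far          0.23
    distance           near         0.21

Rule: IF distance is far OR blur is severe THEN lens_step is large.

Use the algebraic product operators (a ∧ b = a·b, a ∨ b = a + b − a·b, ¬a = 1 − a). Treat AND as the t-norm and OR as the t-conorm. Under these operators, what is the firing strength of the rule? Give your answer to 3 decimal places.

firing strength: far=0.23, severe=0.83; OR[a + b − a·b] → w = 0.8691

0.869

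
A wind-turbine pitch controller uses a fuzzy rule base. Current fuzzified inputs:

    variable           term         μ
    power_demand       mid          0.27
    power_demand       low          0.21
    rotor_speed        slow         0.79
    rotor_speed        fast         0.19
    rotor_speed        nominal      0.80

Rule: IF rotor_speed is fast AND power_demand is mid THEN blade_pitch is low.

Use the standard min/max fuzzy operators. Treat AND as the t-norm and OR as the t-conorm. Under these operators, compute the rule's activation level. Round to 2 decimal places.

firing strength: fast=0.19, mid=0.27; AND[min(a, b)] → w = 0.19

0.19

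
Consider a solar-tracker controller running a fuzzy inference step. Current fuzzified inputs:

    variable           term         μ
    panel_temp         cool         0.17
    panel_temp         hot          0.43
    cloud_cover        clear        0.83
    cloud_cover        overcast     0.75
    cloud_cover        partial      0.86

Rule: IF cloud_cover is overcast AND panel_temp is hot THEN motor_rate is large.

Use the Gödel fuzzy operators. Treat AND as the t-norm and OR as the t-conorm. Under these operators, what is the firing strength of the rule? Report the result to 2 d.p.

firing strength: overcast=0.75, hot=0.43; AND[min(a, b)] → w = 0.43

0.43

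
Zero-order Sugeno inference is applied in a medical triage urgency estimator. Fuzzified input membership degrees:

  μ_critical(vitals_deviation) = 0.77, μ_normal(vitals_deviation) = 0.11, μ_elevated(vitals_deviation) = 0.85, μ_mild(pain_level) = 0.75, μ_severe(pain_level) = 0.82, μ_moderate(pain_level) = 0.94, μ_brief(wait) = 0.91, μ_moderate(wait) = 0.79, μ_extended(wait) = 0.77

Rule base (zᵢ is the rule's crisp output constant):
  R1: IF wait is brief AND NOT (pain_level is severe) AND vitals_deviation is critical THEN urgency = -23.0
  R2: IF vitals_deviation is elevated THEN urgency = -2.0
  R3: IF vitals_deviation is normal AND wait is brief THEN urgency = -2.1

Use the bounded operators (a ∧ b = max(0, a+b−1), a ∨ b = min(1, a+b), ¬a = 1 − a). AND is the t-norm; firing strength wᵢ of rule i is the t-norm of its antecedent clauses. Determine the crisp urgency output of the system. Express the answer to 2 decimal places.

R1 (z=-23.0): brief=0.91, ¬severe=1−0.82=0.18, critical=0.77; AND[max(0, a+b−1)] → w = 0.00
R2 (z=-2.0): elevated=0.85 → w = 0.85
R3 (z=-2.1): normal=0.11, brief=0.91; AND[max(0, a+b−1)] → w = 0.02
Weighted average = (0.00·-23.0 + 0.85·-2.0 + 0.02·-2.1) / (0.00 + 0.85 + 0.02)
  = -1.7420 / 0.8700 = -2.00

-2.00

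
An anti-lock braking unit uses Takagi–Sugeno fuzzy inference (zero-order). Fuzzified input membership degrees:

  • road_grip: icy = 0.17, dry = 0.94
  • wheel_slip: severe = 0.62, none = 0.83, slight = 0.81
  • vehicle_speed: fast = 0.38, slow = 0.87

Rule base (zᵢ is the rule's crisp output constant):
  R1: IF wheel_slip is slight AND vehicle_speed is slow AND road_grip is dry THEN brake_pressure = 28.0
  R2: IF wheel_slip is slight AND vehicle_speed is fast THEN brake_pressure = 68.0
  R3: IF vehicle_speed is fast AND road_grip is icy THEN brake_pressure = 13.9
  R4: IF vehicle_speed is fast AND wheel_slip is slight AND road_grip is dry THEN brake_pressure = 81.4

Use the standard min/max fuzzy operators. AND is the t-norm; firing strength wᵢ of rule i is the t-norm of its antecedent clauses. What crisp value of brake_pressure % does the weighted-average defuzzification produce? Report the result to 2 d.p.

R1 (z=28.0): slight=0.81, slow=0.87, dry=0.94; AND[min(a, b)] → w = 0.81
R2 (z=68.0): slight=0.81, fast=0.38; AND[min(a, b)] → w = 0.38
R3 (z=13.9): fast=0.38, icy=0.17; AND[min(a, b)] → w = 0.17
R4 (z=81.4): fast=0.38, slight=0.81, dry=0.94; AND[min(a, b)] → w = 0.38
Weighted average = (0.81·28.0 + 0.38·68.0 + 0.17·13.9 + 0.38·81.4) / (0.81 + 0.38 + 0.17 + 0.38)
  = 81.8150 / 1.7400 = 47.02

47.02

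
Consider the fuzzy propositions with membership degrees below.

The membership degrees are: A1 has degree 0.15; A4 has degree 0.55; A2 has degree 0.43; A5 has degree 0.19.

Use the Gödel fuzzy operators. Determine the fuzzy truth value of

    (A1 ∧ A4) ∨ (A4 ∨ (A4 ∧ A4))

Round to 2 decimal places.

A1 ∧ A4 = min(a, b) on (0.15, 0.55) = 0.15
A4 ∧ A4 = min(a, b) on (0.55, 0.55) = 0.55
A4 ∨ (A4 ∧ A4) = max(a, b) on (0.55, 0.55) = 0.55
(A1 ∧ A4) ∨ (A4 ∨ (A4 ∧ A4)) = max(a, b) on (0.15, 0.55) = 0.55

0.55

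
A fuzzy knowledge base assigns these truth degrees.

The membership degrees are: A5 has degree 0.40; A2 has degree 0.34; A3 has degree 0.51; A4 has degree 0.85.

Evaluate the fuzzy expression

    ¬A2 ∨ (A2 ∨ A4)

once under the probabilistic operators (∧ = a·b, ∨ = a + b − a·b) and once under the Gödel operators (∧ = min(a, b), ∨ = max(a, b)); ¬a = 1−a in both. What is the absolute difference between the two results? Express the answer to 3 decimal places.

0.116

Under probabilistic:
  ¬A2 = 1 − 0.3400 = 0.6600
  A2 ∨ A4 = a + b − a·b on (0.3400, 0.8500) = 0.9010
  ¬A2 ∨ (A2 ∨ A4) = a + b − a·b on (0.6600, 0.9010) = 0.9663
  → value = 0.9663
Under Gödel:
  ¬A2 = 1 − 0.34 = 0.66
  A2 ∨ A4 = max(a, b) on (0.34, 0.85) = 0.85
  ¬A2 ∨ (A2 ∨ A4) = max(a, b) on (0.66, 0.85) = 0.85
  → value = 0.8500
|0.9663 − 0.8500| = 0.116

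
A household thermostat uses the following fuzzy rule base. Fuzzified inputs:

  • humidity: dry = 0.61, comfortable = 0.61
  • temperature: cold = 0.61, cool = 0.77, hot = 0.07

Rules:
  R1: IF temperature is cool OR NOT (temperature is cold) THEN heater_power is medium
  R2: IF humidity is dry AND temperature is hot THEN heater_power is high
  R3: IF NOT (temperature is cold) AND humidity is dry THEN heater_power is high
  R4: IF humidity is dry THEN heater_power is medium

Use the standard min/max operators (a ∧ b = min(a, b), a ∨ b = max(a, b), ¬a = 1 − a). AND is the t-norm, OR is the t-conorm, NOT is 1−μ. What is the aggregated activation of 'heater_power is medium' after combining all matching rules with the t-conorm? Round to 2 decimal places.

0.77

R1: cool=0.77, ¬cold=1−0.61=0.39; OR[max(a, b)] → w = 0.77
R2: dry=0.61, hot=0.07; AND[min(a, b)] → w = 0.07
R3: ¬cold=1−0.61=0.39, dry=0.61; AND[min(a, b)] → w = 0.39
R4: dry=0.61 → w = 0.61
Rules with consequent 'medium': {R1, R4} → strengths 0.77, 0.61
Aggregate via t-conorm [max(a, b)]: 0.77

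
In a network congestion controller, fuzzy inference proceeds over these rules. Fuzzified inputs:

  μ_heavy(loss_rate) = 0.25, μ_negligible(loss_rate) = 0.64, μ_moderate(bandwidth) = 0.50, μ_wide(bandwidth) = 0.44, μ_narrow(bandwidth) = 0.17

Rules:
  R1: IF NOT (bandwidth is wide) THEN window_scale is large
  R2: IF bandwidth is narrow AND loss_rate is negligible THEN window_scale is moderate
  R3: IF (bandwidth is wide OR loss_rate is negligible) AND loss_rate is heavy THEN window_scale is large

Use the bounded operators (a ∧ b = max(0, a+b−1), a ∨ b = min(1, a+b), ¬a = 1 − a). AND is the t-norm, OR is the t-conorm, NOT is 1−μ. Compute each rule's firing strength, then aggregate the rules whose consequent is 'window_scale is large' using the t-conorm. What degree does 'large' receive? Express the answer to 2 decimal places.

R1: ¬wide=1−0.44=0.56 → w = 0.56
R2: narrow=0.17, negligible=0.64; AND[max(0, a+b−1)] → w = 0.00
R3: (wide=0.44 OR negligible=0.64) = 1.00; AND[max(0, a+b−1)] with heavy=0.25 → w = 0.25
Rules with consequent 'large': {R1, R3} → strengths 0.56, 0.25
Aggregate via t-conorm [min(1, a+b)]: 0.81

0.81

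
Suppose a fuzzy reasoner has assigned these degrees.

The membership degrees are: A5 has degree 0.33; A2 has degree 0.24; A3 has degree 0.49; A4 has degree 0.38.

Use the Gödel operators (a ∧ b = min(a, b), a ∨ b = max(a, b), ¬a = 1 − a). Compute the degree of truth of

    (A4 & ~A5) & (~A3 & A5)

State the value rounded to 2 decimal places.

0.33

~A5 = 1 − 0.33 = 0.67
A4 & ~A5 = min(a, b) on (0.38, 0.67) = 0.38
~A3 = 1 − 0.49 = 0.51
~A3 & A5 = min(a, b) on (0.51, 0.33) = 0.33
(A4 & ~A5) & (~A3 & A5) = min(a, b) on (0.38, 0.33) = 0.33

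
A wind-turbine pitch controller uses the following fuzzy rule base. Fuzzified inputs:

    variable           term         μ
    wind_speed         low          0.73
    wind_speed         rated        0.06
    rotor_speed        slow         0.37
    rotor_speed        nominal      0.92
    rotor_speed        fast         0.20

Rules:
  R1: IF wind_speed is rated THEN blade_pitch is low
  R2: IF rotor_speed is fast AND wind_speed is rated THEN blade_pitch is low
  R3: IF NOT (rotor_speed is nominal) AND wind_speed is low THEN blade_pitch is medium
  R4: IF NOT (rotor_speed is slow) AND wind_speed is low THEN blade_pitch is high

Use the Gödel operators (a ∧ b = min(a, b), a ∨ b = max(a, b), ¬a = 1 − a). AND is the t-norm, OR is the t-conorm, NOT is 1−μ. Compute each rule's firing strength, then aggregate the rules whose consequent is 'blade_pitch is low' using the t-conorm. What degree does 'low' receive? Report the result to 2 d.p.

0.06

R1: rated=0.06 → w = 0.06
R2: fast=0.20, rated=0.06; AND[min(a, b)] → w = 0.06
R3: ¬nominal=1−0.92=0.08, low=0.73; AND[min(a, b)] → w = 0.08
R4: ¬slow=1−0.37=0.63, low=0.73; AND[min(a, b)] → w = 0.63
Rules with consequent 'low': {R1, R2} → strengths 0.06, 0.06
Aggregate via t-conorm [max(a, b)]: 0.06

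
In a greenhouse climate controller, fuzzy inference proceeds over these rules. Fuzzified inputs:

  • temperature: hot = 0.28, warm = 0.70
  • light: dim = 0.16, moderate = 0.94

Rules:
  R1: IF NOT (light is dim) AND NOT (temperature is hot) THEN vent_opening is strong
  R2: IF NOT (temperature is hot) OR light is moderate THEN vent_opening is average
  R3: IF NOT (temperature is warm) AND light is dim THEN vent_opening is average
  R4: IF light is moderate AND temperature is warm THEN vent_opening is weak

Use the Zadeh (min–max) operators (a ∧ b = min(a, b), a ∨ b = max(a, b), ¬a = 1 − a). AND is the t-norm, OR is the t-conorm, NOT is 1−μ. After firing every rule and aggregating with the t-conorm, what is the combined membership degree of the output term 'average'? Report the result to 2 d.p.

0.94

R1: ¬dim=1−0.16=0.84, ¬hot=1−0.28=0.72; AND[min(a, b)] → w = 0.72
R2: ¬hot=1−0.28=0.72, moderate=0.94; OR[max(a, b)] → w = 0.94
R3: ¬warm=1−0.70=0.30, dim=0.16; AND[min(a, b)] → w = 0.16
R4: moderate=0.94, warm=0.70; AND[min(a, b)] → w = 0.70
Rules with consequent 'average': {R2, R3} → strengths 0.94, 0.16
Aggregate via t-conorm [max(a, b)]: 0.94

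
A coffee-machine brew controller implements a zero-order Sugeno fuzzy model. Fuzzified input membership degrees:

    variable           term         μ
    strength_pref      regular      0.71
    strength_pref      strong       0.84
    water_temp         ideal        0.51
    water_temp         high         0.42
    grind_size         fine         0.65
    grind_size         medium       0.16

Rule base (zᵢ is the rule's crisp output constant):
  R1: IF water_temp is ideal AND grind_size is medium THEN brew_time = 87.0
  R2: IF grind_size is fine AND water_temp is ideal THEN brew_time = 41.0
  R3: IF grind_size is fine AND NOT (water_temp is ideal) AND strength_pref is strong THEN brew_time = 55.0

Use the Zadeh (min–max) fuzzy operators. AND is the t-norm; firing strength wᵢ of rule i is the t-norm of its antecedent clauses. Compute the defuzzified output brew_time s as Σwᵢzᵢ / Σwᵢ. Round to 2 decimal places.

R1 (z=87.0): ideal=0.51, medium=0.16; AND[min(a, b)] → w = 0.16
R2 (z=41.0): fine=0.65, ideal=0.51; AND[min(a, b)] → w = 0.51
R3 (z=55.0): fine=0.65, ¬ideal=1−0.51=0.49, strong=0.84; AND[min(a, b)] → w = 0.49
Weighted average = (0.16·87.0 + 0.51·41.0 + 0.49·55.0) / (0.16 + 0.51 + 0.49)
  = 61.7800 / 1.1600 = 53.26

53.26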